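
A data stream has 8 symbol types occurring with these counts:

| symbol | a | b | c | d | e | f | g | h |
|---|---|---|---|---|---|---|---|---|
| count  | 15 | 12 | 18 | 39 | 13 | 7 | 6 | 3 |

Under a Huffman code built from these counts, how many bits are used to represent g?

5

Repeatedly merge the two smallest:
h(3) + g(6) → 9
f(7) + 9 → 16
b(12) + e(13) → 25
a(15) + 16 → 31
c(18) + 25 → 43
31 + d(39) → 70
43 + 70 → 113
g sits 5 levels below the root, so its codeword is 5 bits.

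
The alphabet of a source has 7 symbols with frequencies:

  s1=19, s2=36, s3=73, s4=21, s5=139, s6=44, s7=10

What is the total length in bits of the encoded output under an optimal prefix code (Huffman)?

Build the Huffman tree bottom-up:
s7(10) + s1(19) → 29
s4(21) + 29 → 50
s2(36) + s6(44) → 80
50 + s3(73) → 123
80 + 123 → 203
s5(139) + 203 → 342
The encoded length is the sum of every internal node's weight: 29 + 50 + 80 + 123 + 203 + 342 = 827 bits.

827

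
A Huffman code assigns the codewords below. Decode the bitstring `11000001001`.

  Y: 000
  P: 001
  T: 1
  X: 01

Read left to right; each codeword is recognised as soon as it completes (prefix code):
  1→T | 1→T | 000→Y | 001→P | 001→P
Decoded message: TTYPP

TTYPP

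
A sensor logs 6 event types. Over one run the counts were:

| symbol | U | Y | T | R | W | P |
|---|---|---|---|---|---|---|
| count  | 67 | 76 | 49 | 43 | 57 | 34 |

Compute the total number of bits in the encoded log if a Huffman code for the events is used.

835

Greedily combine the two least-frequent nodes:
merge P(34) and R(43): 77
merge T(49) and W(57): 106
merge U(67) and Y(76): 143
merge 77 and 106: 183
merge 143 and 183: 326
Each symbol's bit-cost is frequency × depth; summing gives 835 bits (equivalently 77 + 106 + 143 + 183 + 326).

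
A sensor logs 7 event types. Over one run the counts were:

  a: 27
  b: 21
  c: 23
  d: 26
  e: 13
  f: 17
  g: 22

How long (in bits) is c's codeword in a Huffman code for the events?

3

Build the tree from the bottom:
merge e(13) and f(17): 30
merge b(21) and g(22): 43
merge c(23) and d(26): 49
merge a(27) and 30: 57
merge 43 and 49: 92
merge 57 and 92: 149
c sits 3 levels below the root, so its codeword is 3 bits.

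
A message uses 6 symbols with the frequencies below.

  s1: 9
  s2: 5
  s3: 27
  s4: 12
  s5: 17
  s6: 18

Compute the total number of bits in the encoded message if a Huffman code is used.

Build the Huffman tree bottom-up:
merge s2(5) and s1(9): 14
merge s4(12) and 14: 26
merge s5(17) and s6(18): 35
merge 26 and s3(27): 53
merge 35 and 53: 88
Each symbol's bit-cost is frequency × depth; summing gives 216 bits (equivalently 14 + 26 + 35 + 53 + 88).

216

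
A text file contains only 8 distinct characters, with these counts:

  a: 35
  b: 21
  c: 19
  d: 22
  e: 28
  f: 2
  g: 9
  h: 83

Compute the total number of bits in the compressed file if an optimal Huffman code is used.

575

Greedily combine the two least-frequent nodes:
merge f(2) and g(9): 11
merge 11 and c(19): 30
merge b(21) and d(22): 43
merge e(28) and 30: 58
merge a(35) and 43: 78
merge 58 and 78: 136
merge h(83) and 136: 219
Each symbol's bit-cost is frequency × depth; summing gives 575 bits (equivalently 11 + 30 + 43 + 58 + 78 + 136 + 219).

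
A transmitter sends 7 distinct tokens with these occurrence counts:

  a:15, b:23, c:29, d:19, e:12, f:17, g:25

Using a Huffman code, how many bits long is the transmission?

391

Merge the two smallest weights repeatedly:
combine e(12), a(15) → 27
combine f(17), d(19) → 36
combine b(23), g(25) → 48
combine 27, c(29) → 56
combine 36, 48 → 84
combine 56, 84 → 140
Total encoded bits = sum of merged weights = 27 + 36 + 48 + 56 + 84 + 140 = 391.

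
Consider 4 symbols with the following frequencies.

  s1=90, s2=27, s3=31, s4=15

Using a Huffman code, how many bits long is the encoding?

Greedily combine the two least-frequent nodes:
merge s4(15) and s2(27): 42
merge s3(31) and 42: 73
merge 73 and s1(90): 163
The encoded length is the sum of every internal node's weight: 42 + 73 + 163 = 278 bits.

278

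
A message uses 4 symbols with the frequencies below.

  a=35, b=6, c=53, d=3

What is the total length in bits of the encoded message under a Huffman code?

Greedily combine the two least-frequent nodes:
d(3) + b(6) → 9
9 + a(35) → 44
44 + c(53) → 97
The encoded length is the sum of every internal node's weight: 9 + 44 + 97 = 150 bits.

150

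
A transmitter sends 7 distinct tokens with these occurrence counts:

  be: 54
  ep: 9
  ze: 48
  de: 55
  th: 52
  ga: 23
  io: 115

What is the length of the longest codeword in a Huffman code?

4

Merge the two lowest-weight nodes at each step:
combine ep(9), ga(23) → 32
combine 32, ze(48) → 80
combine th(52), be(54) → 106
combine de(55), 80 → 135
combine 106, io(115) → 221
combine 135, 221 → 356
The rarest symbols sit at the bottom; the longest codeword is 4 bits.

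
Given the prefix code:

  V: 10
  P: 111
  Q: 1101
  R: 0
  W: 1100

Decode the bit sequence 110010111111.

Read left to right; each codeword is recognised as soon as it completes (prefix code):
  1100→W | 10→V | 111→P | 111→P
Decoded message: WVPP

WVPP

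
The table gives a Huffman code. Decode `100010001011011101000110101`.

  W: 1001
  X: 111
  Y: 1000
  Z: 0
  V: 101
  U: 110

Read left to right; each codeword is recognised as soon as it completes (prefix code):
  1000→Y | 1000→Y | 101→V | 101→V | 110→U | 1000→Y | 110→U | 101→V
Decoded message: YYVVUYUV

YYVVUYUV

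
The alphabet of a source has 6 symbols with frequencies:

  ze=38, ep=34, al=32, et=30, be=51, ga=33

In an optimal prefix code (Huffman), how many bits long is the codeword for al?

3

Build the tree from the bottom:
et(30) + al(32) → 62
ga(33) + ep(34) → 67
ze(38) + be(51) → 89
62 + 67 → 129
89 + 129 → 218
The subtree containing al is merged 3 times, so code length = 3.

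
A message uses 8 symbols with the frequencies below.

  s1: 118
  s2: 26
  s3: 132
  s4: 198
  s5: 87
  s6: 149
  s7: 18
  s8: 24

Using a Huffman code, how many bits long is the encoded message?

2019

Merge the two smallest weights repeatedly:
combine s7(18), s8(24) → 42
combine s2(26), 42 → 68
combine 68, s5(87) → 155
combine s1(118), s3(132) → 250
combine s6(149), 155 → 304
combine s4(198), 250 → 448
combine 304, 448 → 752
Each symbol's bit-cost is frequency × depth; summing gives 2019 bits (equivalently 42 + 68 + 155 + 250 + 304 + 448 + 752).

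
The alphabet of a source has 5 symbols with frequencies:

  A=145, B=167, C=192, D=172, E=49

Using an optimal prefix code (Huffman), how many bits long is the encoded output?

Build the Huffman tree bottom-up:
E(49) + A(145) → 194
B(167) + D(172) → 339
C(192) + 194 → 386
339 + 386 → 725
Each symbol's bit-cost is frequency × depth; summing gives 1644 bits (equivalently 194 + 339 + 386 + 725).

1644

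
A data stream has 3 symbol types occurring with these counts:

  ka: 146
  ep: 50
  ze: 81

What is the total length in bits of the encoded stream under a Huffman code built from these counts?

408

Build the Huffman tree bottom-up:
merge ep(50) and ze(81): 131
merge 131 and ka(146): 277
Total encoded bits = sum of merged weights = 131 + 277 = 408.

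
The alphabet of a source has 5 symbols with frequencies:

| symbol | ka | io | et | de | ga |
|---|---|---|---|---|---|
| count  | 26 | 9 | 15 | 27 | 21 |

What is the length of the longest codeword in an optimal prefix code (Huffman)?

3

Merge the two lowest-weight nodes at each step:
combine io(9), et(15) → 24
combine ga(21), 24 → 45
combine ka(26), de(27) → 53
combine 45, 53 → 98
The first pair merged (io, et) ends up deepest, at depth 3.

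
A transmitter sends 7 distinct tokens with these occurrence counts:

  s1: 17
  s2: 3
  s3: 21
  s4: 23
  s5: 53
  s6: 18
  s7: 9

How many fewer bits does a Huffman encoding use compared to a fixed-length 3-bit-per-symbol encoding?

65

Fixed-length: 3 bits × 144 symbols = 432 bits.
Huffman merges:
merge s2(3) and s7(9): 12
merge 12 and s1(17): 29
merge s6(18) and s3(21): 39
merge s4(23) and 29: 52
merge 39 and 52: 91
merge s5(53) and 91: 144
Huffman total = 12 + 29 + 39 + 52 + 91 + 144 = 367 bits.
Saving = 432 − 367 = 65 bits.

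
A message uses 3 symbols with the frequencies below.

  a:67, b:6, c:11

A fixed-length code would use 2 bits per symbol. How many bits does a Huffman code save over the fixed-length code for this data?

Fixed-length: 2 bits × 84 symbols = 168 bits.
Huffman merges:
b(6) + c(11) → 17
17 + a(67) → 84
Huffman total = 17 + 84 = 101 bits.
Saving = 168 − 101 = 67 bits.

67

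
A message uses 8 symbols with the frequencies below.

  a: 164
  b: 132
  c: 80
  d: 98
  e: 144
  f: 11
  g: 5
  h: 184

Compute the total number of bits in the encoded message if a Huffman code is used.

Merge the two smallest weights repeatedly:
merge g(5) and f(11): 16
merge 16 and c(80): 96
merge 96 and d(98): 194
merge b(132) and e(144): 276
merge a(164) and h(184): 348
merge 194 and 276: 470
merge 348 and 470: 818
The encoded length is the sum of every internal node's weight: 16 + 96 + 194 + 276 + 348 + 470 + 818 = 2218 bits.

2218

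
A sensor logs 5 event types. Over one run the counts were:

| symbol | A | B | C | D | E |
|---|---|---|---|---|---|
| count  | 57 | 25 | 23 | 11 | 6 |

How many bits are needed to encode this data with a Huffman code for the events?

244

Merge the two smallest weights repeatedly:
E(6) + D(11) → 17
17 + C(23) → 40
B(25) + 40 → 65
A(57) + 65 → 122
Total encoded bits = sum of merged weights = 17 + 40 + 65 + 122 = 244.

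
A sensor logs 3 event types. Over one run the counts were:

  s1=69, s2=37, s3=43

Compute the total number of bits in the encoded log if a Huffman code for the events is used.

Merge the two smallest weights repeatedly:
s2(37) + s3(43) → 80
s1(69) + 80 → 149
Each symbol's bit-cost is frequency × depth; summing gives 229 bits (equivalently 80 + 149).

229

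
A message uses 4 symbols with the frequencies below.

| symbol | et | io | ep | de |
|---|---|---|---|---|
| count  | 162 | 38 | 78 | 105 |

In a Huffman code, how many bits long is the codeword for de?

Huffman merges, smallest pair first:
combine io(38), ep(78) → 116
combine de(105), 116 → 221
combine et(162), 221 → 383
de's leaf is at depth 2, giving a 2-bit codeword.

2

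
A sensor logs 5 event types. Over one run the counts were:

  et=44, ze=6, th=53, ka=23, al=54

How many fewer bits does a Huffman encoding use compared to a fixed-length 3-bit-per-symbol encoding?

151

Fixed-length: 3 bits × 180 symbols = 540 bits.
Huffman merges:
combine ze(6), ka(23) → 29
combine 29, et(44) → 73
combine th(53), al(54) → 107
combine 73, 107 → 180
Huffman total = 29 + 73 + 107 + 180 = 389 bits.
Saving = 540 − 389 = 151 bits.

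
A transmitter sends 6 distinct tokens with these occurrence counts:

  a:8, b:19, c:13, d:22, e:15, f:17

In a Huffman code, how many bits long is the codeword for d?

2

Repeatedly merge the two smallest:
a(8) + c(13) → 21
e(15) + f(17) → 32
b(19) + 21 → 40
d(22) + 32 → 54
40 + 54 → 94
d's leaf is at depth 2, giving a 2-bit codeword.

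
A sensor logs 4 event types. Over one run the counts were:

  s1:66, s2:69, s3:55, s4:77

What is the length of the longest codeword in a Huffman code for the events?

Merge the two lowest-weight nodes at each step:
merge s3(55) and s1(66): 121
merge s2(69) and s4(77): 146
merge 121 and 146: 267
The first pair merged (s3, s1) ends up deepest, at depth 2.

2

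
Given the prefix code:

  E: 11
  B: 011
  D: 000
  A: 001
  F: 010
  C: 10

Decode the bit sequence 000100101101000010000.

Read left to right; each codeword is recognised as soon as it completes (prefix code):
  000→D | 10→C | 010→F | 11→E | 010→F | 000→D | 10→C | 000→D
Decoded message: DCFEFDCD

DCFEFDCD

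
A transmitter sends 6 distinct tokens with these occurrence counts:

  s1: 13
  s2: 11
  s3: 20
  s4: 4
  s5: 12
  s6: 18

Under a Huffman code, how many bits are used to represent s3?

Huffman merges, smallest pair first:
merge s4(4) and s2(11): 15
merge s5(12) and s1(13): 25
merge 15 and s6(18): 33
merge s3(20) and 25: 45
merge 33 and 45: 78
The subtree containing s3 is merged 2 times, so code length = 2.

2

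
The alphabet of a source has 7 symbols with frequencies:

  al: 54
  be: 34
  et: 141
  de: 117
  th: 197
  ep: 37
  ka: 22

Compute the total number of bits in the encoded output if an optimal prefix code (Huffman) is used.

1498

Greedily combine the two least-frequent nodes:
combine ka(22), be(34) → 56
combine ep(37), al(54) → 91
combine 56, 91 → 147
combine de(117), et(141) → 258
combine 147, th(197) → 344
combine 258, 344 → 602
Total encoded bits = sum of merged weights = 56 + 91 + 147 + 258 + 344 + 602 = 1498.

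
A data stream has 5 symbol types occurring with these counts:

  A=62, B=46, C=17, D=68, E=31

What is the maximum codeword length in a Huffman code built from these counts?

Merge the two lowest-weight nodes at each step:
combine C(17), E(31) → 48
combine B(46), 48 → 94
combine A(62), D(68) → 130
combine 94, 130 → 224
The first pair merged (C, E) ends up deepest, at depth 3.

3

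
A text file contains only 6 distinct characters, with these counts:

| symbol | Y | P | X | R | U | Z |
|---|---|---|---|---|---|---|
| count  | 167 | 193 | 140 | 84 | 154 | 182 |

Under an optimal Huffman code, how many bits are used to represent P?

2

Repeatedly merge the two smallest:
combine R(84), X(140) → 224
combine U(154), Y(167) → 321
combine Z(182), P(193) → 375
combine 224, 321 → 545
combine 375, 545 → 920
The subtree containing P is merged 2 times, so code length = 2.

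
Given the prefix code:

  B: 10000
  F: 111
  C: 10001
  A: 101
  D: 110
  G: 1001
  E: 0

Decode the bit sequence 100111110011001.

GFGG

Read left to right; each codeword is recognised as soon as it completes (prefix code):
  1001→G | 111→F | 1001→G | 1001→G
Decoded message: GFGG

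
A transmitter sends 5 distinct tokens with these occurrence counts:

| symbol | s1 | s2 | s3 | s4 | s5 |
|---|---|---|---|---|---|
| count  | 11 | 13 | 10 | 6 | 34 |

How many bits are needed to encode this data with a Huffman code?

154

Greedily combine the two least-frequent nodes:
combine s4(6), s3(10) → 16
combine s1(11), s2(13) → 24
combine 16, 24 → 40
combine s5(34), 40 → 74
Total encoded bits = sum of merged weights = 16 + 24 + 40 + 74 = 154.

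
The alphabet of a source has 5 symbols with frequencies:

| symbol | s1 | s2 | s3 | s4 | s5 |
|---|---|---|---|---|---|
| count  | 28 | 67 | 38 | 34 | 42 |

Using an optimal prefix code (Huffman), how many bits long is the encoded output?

480

Merge the two smallest weights repeatedly:
s1(28) + s4(34) → 62
s3(38) + s5(42) → 80
62 + s2(67) → 129
80 + 129 → 209
Total encoded bits = sum of merged weights = 62 + 80 + 129 + 209 = 480.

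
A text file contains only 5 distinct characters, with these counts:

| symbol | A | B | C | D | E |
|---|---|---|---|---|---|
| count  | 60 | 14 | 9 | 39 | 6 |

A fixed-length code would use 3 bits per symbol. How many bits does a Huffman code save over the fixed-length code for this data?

Fixed-length: 3 bits × 128 symbols = 384 bits.
Huffman merges:
merge E(6) and C(9): 15
merge B(14) and 15: 29
merge 29 and D(39): 68
merge A(60) and 68: 128
Huffman total = 15 + 29 + 68 + 128 = 240 bits.
Saving = 384 − 240 = 144 bits.

144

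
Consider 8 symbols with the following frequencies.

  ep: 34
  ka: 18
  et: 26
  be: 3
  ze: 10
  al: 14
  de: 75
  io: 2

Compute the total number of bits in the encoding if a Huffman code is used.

445

Build the Huffman tree bottom-up:
combine io(2), be(3) → 5
combine 5, ze(10) → 15
combine al(14), 15 → 29
combine ka(18), et(26) → 44
combine 29, ep(34) → 63
combine 44, 63 → 107
combine de(75), 107 → 182
Total encoded bits = sum of merged weights = 5 + 15 + 29 + 44 + 63 + 107 + 182 = 445.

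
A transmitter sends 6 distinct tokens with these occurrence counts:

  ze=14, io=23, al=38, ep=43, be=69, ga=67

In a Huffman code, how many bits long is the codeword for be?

Huffman merges, smallest pair first:
combine ze(14), io(23) → 37
combine 37, al(38) → 75
combine ep(43), ga(67) → 110
combine be(69), 75 → 144
combine 110, 144 → 254
The subtree containing be is merged 2 times, so code length = 2.

2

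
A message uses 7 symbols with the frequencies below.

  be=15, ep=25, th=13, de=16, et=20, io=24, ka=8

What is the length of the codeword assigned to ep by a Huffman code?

2

Repeatedly merge the two smallest:
combine ka(8), th(13) → 21
combine be(15), de(16) → 31
combine et(20), 21 → 41
combine io(24), ep(25) → 49
combine 31, 41 → 72
combine 49, 72 → 121
ep sits 2 levels below the root, so its codeword is 2 bits.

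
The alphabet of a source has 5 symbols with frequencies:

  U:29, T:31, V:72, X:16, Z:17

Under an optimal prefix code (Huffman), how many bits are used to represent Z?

Build the tree from the bottom:
merge X(16) and Z(17): 33
merge U(29) and T(31): 60
merge 33 and 60: 93
merge V(72) and 93: 165
Z sits 3 levels below the root, so its codeword is 3 bits.

3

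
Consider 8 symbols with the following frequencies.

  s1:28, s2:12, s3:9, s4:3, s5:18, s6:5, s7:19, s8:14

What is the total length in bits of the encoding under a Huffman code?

302

Build the Huffman tree bottom-up:
s4(3) + s6(5) → 8
8 + s3(9) → 17
s2(12) + s8(14) → 26
17 + s5(18) → 35
s7(19) + 26 → 45
s1(28) + 35 → 63
45 + 63 → 108
The encoded length is the sum of every internal node's weight: 8 + 17 + 26 + 35 + 45 + 63 + 108 = 302 bits.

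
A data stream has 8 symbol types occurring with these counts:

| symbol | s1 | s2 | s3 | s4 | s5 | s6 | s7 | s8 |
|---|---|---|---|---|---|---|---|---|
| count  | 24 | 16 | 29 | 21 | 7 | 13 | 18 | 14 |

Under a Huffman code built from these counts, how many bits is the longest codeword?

4

Merge the two lowest-weight nodes at each step:
s5(7) + s6(13) → 20
s8(14) + s2(16) → 30
s7(18) + 20 → 38
s4(21) + s1(24) → 45
s3(29) + 30 → 59
38 + 45 → 83
59 + 83 → 142
The first pair merged (s5, s6) ends up deepest, at depth 4.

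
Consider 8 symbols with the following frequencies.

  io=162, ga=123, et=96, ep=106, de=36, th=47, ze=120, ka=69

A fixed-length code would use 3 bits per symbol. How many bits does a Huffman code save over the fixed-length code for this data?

79

Fixed-length: 3 bits × 759 symbols = 2277 bits.
Huffman merges:
de(36) + th(47) → 83
ka(69) + 83 → 152
et(96) + ep(106) → 202
ze(120) + ga(123) → 243
152 + io(162) → 314
202 + 243 → 445
314 + 445 → 759
Huffman total = 83 + 152 + 202 + 243 + 314 + 445 + 759 = 2198 bits.
Saving = 2277 − 2198 = 79 bits.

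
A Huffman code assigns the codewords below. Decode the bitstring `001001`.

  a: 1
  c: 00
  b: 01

caca

Read left to right; each codeword is recognised as soon as it completes (prefix code):
  00→c | 1→a | 00→c | 1→a
Decoded message: caca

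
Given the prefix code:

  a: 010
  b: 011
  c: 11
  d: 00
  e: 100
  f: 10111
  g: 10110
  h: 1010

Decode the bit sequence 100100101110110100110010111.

eefbabdf

Read left to right; each codeword is recognised as soon as it completes (prefix code):
  100→e | 100→e | 10111→f | 011→b | 010→a | 011→b | 00→d | 10111→f
Decoded message: eefbabdf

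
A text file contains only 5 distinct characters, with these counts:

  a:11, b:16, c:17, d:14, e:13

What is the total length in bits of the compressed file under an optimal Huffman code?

166

Merge the two smallest weights repeatedly:
combine a(11), e(13) → 24
combine d(14), b(16) → 30
combine c(17), 24 → 41
combine 30, 41 → 71
Total encoded bits = sum of merged weights = 24 + 30 + 41 + 71 = 166.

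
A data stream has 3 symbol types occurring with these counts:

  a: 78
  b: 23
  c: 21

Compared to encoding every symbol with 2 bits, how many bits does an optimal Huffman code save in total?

Fixed-length: 2 bits × 122 symbols = 244 bits.
Huffman merges:
c(21) + b(23) → 44
44 + a(78) → 122
Huffman total = 44 + 122 = 166 bits.
Saving = 244 − 166 = 78 bits.

78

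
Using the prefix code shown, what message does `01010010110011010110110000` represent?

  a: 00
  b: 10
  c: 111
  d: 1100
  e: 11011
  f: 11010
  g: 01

ggabdfeaa

Read left to right; each codeword is recognised as soon as it completes (prefix code):
  01→g | 01→g | 00→a | 10→b | 1100→d | 11010→f | 11011→e | 00→a | 00→a
Decoded message: ggabdfeaa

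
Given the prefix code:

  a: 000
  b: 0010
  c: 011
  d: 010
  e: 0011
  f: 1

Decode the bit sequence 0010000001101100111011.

Read left to right; each codeword is recognised as soon as it completes (prefix code):
  0010→b | 000→a | 0011→e | 011→c | 0011→e | 1→f | 011→c
Decoded message: baecefc

baecefc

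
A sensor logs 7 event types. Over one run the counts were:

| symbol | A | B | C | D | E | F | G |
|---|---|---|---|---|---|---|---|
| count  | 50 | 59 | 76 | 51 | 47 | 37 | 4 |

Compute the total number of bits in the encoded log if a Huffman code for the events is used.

878

Greedily combine the two least-frequent nodes:
G(4) + F(37) → 41
41 + E(47) → 88
A(50) + D(51) → 101
B(59) + C(76) → 135
88 + 101 → 189
135 + 189 → 324
Total encoded bits = sum of merged weights = 41 + 88 + 101 + 135 + 189 + 324 = 878.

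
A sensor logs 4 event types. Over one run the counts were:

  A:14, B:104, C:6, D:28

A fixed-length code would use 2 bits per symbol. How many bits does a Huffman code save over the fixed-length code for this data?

Fixed-length: 2 bits × 152 symbols = 304 bits.
Huffman merges:
C(6) + A(14) → 20
20 + D(28) → 48
48 + B(104) → 152
Huffman total = 20 + 48 + 152 = 220 bits.
Saving = 304 − 220 = 84 bits.

84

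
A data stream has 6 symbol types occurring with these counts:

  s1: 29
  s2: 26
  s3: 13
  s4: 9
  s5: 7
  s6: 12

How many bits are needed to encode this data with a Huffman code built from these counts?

233

Build the Huffman tree bottom-up:
merge s5(7) and s4(9): 16
merge s6(12) and s3(13): 25
merge 16 and 25: 41
merge s2(26) and s1(29): 55
merge 41 and 55: 96
Total encoded bits = sum of merged weights = 16 + 25 + 41 + 55 + 96 = 233.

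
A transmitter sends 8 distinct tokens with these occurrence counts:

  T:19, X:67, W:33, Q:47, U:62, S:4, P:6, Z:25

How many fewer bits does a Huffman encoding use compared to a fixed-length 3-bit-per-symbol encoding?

Fixed-length: 3 bits × 263 symbols = 789 bits.
Huffman merges:
S(4) + P(6) → 10
10 + T(19) → 29
Z(25) + 29 → 54
W(33) + Q(47) → 80
54 + U(62) → 116
X(67) + 80 → 147
116 + 147 → 263
Huffman total = 10 + 29 + 54 + 80 + 116 + 147 + 263 = 699 bits.
Saving = 789 − 699 = 90 bits.

90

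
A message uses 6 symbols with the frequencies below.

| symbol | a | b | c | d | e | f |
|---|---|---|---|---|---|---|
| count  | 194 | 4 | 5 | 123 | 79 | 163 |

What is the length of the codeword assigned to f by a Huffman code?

2

Repeatedly merge the two smallest:
merge b(4) and c(5): 9
merge 9 and e(79): 88
merge 88 and d(123): 211
merge f(163) and a(194): 357
merge 211 and 357: 568
f's leaf is at depth 2, giving a 2-bit codeword.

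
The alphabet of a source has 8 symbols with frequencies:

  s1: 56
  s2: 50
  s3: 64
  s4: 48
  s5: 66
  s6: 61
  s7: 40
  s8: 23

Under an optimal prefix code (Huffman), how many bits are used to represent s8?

Huffman merges, smallest pair first:
combine s8(23), s7(40) → 63
combine s4(48), s2(50) → 98
combine s1(56), s6(61) → 117
combine 63, s3(64) → 127
combine s5(66), 98 → 164
combine 117, 127 → 244
combine 164, 244 → 408
s8's leaf is at depth 4, giving a 4-bit codeword.

4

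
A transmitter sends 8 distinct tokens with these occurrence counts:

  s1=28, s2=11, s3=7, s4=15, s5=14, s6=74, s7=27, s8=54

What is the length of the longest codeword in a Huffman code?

Merge the two lowest-weight nodes at each step:
combine s3(7), s2(11) → 18
combine s5(14), s4(15) → 29
combine 18, s7(27) → 45
combine s1(28), 29 → 57
combine 45, s8(54) → 99
combine 57, s6(74) → 131
combine 99, 131 → 230
The first pair merged (s3, s2) ends up deepest, at depth 4.

4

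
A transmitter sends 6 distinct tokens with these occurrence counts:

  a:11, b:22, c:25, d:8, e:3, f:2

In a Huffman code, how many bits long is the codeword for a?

Repeatedly merge the two smallest:
combine f(2), e(3) → 5
combine 5, d(8) → 13
combine a(11), 13 → 24
combine b(22), 24 → 46
combine c(25), 46 → 71
a sits 3 levels below the root, so its codeword is 3 bits.

3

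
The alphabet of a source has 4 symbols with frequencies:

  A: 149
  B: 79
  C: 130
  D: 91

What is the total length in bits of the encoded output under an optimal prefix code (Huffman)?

898

Greedily combine the two least-frequent nodes:
combine B(79), D(91) → 170
combine C(130), A(149) → 279
combine 170, 279 → 449
Each symbol's bit-cost is frequency × depth; summing gives 898 bits (equivalently 170 + 279 + 449).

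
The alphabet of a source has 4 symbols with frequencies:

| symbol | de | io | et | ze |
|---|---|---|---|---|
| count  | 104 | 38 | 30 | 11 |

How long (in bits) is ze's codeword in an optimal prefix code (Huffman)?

Repeatedly merge the two smallest:
ze(11) + et(30) → 41
io(38) + 41 → 79
79 + de(104) → 183
The subtree containing ze is merged 3 times, so code length = 3.

3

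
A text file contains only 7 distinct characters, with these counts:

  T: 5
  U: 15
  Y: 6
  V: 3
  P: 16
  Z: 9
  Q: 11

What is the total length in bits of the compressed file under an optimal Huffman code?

172

Greedily combine the two least-frequent nodes:
combine V(3), T(5) → 8
combine Y(6), 8 → 14
combine Z(9), Q(11) → 20
combine 14, U(15) → 29
combine P(16), 20 → 36
combine 29, 36 → 65
Each symbol's bit-cost is frequency × depth; summing gives 172 bits (equivalently 8 + 14 + 20 + 29 + 36 + 65).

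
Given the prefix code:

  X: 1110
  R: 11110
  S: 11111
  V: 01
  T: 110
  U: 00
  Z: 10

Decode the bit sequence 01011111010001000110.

Read left to right; each codeword is recognised as soon as it completes (prefix code):
  01→V | 01→V | 11110→R | 10→Z | 00→U | 10→Z | 00→U | 110→T
Decoded message: VVRZUZUT

VVRZUZUT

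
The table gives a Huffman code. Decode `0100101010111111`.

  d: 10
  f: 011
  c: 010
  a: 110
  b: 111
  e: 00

Read left to right; each codeword is recognised as soon as it completes (prefix code):
  010→c | 010→c | 10→d | 10→d | 111→b | 111→b
Decoded message: ccddbb

ccddbb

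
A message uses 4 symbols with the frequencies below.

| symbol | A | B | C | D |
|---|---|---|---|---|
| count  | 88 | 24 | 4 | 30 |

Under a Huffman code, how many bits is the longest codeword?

3

Merge the two lowest-weight nodes at each step:
C(4) + B(24) → 28
28 + D(30) → 58
58 + A(88) → 146
The first pair merged (C, B) ends up deepest, at depth 3.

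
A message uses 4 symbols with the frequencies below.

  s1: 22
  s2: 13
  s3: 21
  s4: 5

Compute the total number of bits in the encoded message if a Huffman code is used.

118

Greedily combine the two least-frequent nodes:
s4(5) + s2(13) → 18
18 + s3(21) → 39
s1(22) + 39 → 61
Each symbol's bit-cost is frequency × depth; summing gives 118 bits (equivalently 18 + 39 + 61).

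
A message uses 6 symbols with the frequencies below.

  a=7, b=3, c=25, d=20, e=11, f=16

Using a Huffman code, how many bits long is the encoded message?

195

Greedily combine the two least-frequent nodes:
combine b(3), a(7) → 10
combine 10, e(11) → 21
combine f(16), d(20) → 36
combine 21, c(25) → 46
combine 36, 46 → 82
The encoded length is the sum of every internal node's weight: 10 + 21 + 36 + 46 + 82 = 195 bits.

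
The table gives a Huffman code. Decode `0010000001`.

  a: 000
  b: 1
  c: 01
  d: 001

Read left to right; each codeword is recognised as soon as it completes (prefix code):
  001→d | 000→a | 000→a | 1→b
Decoded message: daab

daab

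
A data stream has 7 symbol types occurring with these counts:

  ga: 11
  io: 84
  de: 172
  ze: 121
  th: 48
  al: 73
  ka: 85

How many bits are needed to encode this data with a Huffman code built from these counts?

Build the Huffman tree bottom-up:
combine ga(11), th(48) → 59
combine 59, al(73) → 132
combine io(84), ka(85) → 169
combine ze(121), 132 → 253
combine 169, de(172) → 341
combine 253, 341 → 594
Total encoded bits = sum of merged weights = 59 + 132 + 169 + 253 + 341 + 594 = 1548.

1548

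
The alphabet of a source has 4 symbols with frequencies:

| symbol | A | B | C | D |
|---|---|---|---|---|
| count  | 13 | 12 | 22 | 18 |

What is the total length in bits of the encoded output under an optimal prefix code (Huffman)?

Greedily combine the two least-frequent nodes:
combine B(12), A(13) → 25
combine D(18), C(22) → 40
combine 25, 40 → 65
Each symbol's bit-cost is frequency × depth; summing gives 130 bits (equivalently 25 + 40 + 65).

130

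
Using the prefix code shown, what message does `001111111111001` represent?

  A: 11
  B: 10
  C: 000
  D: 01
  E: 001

EAAAABD

Read left to right; each codeword is recognised as soon as it completes (prefix code):
  001→E | 11→A | 11→A | 11→A | 11→A | 10→B | 01→D
Decoded message: EAAAABD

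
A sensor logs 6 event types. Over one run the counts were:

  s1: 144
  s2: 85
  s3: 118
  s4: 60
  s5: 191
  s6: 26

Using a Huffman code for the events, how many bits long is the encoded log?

Greedily combine the two least-frequent nodes:
combine s6(26), s4(60) → 86
combine s2(85), 86 → 171
combine s3(118), s1(144) → 262
combine 171, s5(191) → 362
combine 262, 362 → 624
The encoded length is the sum of every internal node's weight: 86 + 171 + 262 + 362 + 624 = 1505 bits.

1505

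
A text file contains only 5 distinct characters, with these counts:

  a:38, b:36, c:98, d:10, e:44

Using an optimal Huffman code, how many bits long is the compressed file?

482

Merge the two smallest weights repeatedly:
merge d(10) and b(36): 46
merge a(38) and e(44): 82
merge 46 and 82: 128
merge c(98) and 128: 226
The encoded length is the sum of every internal node's weight: 46 + 82 + 128 + 226 = 482 bits.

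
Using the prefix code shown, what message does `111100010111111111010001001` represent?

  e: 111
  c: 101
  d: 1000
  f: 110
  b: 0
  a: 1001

Read left to right; each codeword is recognised as soon as it completes (prefix code):
  111→e | 1000→d | 101→c | 111→e | 111→e | 110→f | 1000→d | 1001→a
Decoded message: edceefda

edceefda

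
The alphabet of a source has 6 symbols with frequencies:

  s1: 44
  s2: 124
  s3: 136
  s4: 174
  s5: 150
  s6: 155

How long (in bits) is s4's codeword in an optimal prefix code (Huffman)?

2

Build the tree from the bottom:
combine s1(44), s2(124) → 168
combine s3(136), s5(150) → 286
combine s6(155), 168 → 323
combine s4(174), 286 → 460
combine 323, 460 → 783
s4 sits 2 levels below the root, so its codeword is 2 bits.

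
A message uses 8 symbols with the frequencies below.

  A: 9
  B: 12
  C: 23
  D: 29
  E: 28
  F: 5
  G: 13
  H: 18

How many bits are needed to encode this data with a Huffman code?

Build the Huffman tree bottom-up:
merge F(5) and A(9): 14
merge B(12) and G(13): 25
merge 14 and H(18): 32
merge C(23) and 25: 48
merge E(28) and D(29): 57
merge 32 and 48: 80
merge 57 and 80: 137
The encoded length is the sum of every internal node's weight: 14 + 25 + 32 + 48 + 57 + 80 + 137 = 393 bits.

393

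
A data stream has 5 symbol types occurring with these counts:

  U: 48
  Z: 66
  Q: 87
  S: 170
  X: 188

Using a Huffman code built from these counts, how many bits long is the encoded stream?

Greedily combine the two least-frequent nodes:
merge U(48) and Z(66): 114
merge Q(87) and 114: 201
merge S(170) and X(188): 358
merge 201 and 358: 559
Total encoded bits = sum of merged weights = 114 + 201 + 358 + 559 = 1232.

1232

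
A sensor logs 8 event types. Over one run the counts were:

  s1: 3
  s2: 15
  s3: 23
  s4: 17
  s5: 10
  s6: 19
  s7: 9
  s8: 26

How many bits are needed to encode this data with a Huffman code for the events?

Build the Huffman tree bottom-up:
merge s1(3) and s7(9): 12
merge s5(10) and 12: 22
merge s2(15) and s4(17): 32
merge s6(19) and 22: 41
merge s3(23) and s8(26): 49
merge 32 and 41: 73
merge 49 and 73: 122
Total encoded bits = sum of merged weights = 12 + 22 + 32 + 41 + 49 + 73 + 122 = 351.

351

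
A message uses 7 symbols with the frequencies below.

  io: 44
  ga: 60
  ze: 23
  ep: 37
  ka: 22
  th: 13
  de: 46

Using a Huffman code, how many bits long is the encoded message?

Merge the two smallest weights repeatedly:
merge th(13) and ka(22): 35
merge ze(23) and 35: 58
merge ep(37) and io(44): 81
merge de(46) and 58: 104
merge ga(60) and 81: 141
merge 104 and 141: 245
The encoded length is the sum of every internal node's weight: 35 + 58 + 81 + 104 + 141 + 245 = 664 bits.

664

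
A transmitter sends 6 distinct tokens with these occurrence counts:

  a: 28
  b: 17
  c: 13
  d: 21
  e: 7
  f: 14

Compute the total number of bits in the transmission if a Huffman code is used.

Merge the two smallest weights repeatedly:
combine e(7), c(13) → 20
combine f(14), b(17) → 31
combine 20, d(21) → 41
combine a(28), 31 → 59
combine 41, 59 → 100
Each symbol's bit-cost is frequency × depth; summing gives 251 bits (equivalently 20 + 31 + 41 + 59 + 100).

251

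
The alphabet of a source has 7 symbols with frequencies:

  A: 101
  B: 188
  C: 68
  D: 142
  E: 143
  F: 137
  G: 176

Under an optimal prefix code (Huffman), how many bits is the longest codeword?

4

Merge the two lowest-weight nodes at each step:
C(68) + A(101) → 169
F(137) + D(142) → 279
E(143) + 169 → 312
G(176) + B(188) → 364
279 + 312 → 591
364 + 591 → 955
The first pair merged (C, A) ends up deepest, at depth 4.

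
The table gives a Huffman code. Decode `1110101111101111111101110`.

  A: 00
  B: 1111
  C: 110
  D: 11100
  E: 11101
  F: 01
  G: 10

Read left to right; each codeword is recognised as soon as it completes (prefix code):
  11101→E | 01→F | 1111→B | 01→F | 1111→B | 11101→E | 110→C
Decoded message: EFBFBEC

EFBFBEC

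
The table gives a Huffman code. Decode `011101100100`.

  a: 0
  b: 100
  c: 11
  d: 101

acdbb

Read left to right; each codeword is recognised as soon as it completes (prefix code):
  0→a | 11→c | 101→d | 100→b | 100→b
Decoded message: acdbb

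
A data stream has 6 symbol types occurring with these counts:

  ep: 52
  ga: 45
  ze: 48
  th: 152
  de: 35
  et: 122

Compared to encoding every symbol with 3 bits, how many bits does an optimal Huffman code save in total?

274

Fixed-length: 3 bits × 454 symbols = 1362 bits.
Huffman merges:
merge de(35) and ga(45): 80
merge ze(48) and ep(52): 100
merge 80 and 100: 180
merge et(122) and th(152): 274
merge 180 and 274: 454
Huffman total = 80 + 100 + 180 + 274 + 454 = 1088 bits.
Saving = 1362 − 1088 = 274 bits.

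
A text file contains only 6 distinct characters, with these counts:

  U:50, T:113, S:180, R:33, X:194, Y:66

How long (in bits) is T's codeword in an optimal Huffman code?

2

Repeatedly merge the two smallest:
combine R(33), U(50) → 83
combine Y(66), 83 → 149
combine T(113), 149 → 262
combine S(180), X(194) → 374
combine 262, 374 → 636
T sits 2 levels below the root, so its codeword is 2 bits.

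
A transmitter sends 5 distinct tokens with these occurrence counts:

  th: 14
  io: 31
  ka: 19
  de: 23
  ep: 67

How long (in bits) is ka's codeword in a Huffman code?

Build the tree from the bottom:
th(14) + ka(19) → 33
de(23) + io(31) → 54
33 + 54 → 87
ep(67) + 87 → 154
ka sits 3 levels below the root, so its codeword is 3 bits.

3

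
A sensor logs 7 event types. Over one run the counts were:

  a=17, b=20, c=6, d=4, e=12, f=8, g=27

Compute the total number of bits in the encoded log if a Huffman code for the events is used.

245

Build the Huffman tree bottom-up:
d(4) + c(6) → 10
f(8) + 10 → 18
e(12) + a(17) → 29
18 + b(20) → 38
g(27) + 29 → 56
38 + 56 → 94
The encoded length is the sum of every internal node's weight: 10 + 18 + 29 + 38 + 56 + 94 = 245 bits.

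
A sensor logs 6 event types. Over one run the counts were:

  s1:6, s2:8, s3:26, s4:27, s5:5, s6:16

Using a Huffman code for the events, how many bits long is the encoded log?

206

Build the Huffman tree bottom-up:
combine s5(5), s1(6) → 11
combine s2(8), 11 → 19
combine s6(16), 19 → 35
combine s3(26), s4(27) → 53
combine 35, 53 → 88
Each symbol's bit-cost is frequency × depth; summing gives 206 bits (equivalently 11 + 19 + 35 + 53 + 88).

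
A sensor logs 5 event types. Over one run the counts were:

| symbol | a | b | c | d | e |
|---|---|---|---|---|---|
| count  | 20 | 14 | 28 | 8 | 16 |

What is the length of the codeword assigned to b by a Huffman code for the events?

Build the tree from the bottom:
merge d(8) and b(14): 22
merge e(16) and a(20): 36
merge 22 and c(28): 50
merge 36 and 50: 86
b sits 3 levels below the root, so its codeword is 3 bits.

3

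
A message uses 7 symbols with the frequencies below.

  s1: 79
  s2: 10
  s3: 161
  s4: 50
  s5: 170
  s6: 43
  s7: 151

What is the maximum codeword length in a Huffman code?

5

Merge the two lowest-weight nodes at each step:
combine s2(10), s6(43) → 53
combine s4(50), 53 → 103
combine s1(79), 103 → 182
combine s7(151), s3(161) → 312
combine s5(170), 182 → 352
combine 312, 352 → 664
The first pair merged (s2, s6) ends up deepest, at depth 5.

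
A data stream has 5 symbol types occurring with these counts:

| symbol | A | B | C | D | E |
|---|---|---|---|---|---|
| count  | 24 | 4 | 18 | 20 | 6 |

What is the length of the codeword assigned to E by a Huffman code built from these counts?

3

Huffman merges, smallest pair first:
B(4) + E(6) → 10
10 + C(18) → 28
D(20) + A(24) → 44
28 + 44 → 72
E sits 3 levels below the root, so its codeword is 3 bits.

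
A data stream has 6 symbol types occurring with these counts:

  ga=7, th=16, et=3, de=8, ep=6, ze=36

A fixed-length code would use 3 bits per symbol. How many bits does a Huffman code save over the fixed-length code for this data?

64

Fixed-length: 3 bits × 76 symbols = 228 bits.
Huffman merges:
merge et(3) and ep(6): 9
merge ga(7) and de(8): 15
merge 9 and 15: 24
merge th(16) and 24: 40
merge ze(36) and 40: 76
Huffman total = 9 + 15 + 24 + 40 + 76 = 164 bits.
Saving = 228 − 164 = 64 bits.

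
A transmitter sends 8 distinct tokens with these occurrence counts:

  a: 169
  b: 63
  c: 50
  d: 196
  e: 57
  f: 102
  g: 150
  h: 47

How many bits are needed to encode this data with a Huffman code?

Merge the two smallest weights repeatedly:
h(47) + c(50) → 97
e(57) + b(63) → 120
97 + f(102) → 199
120 + g(150) → 270
a(169) + d(196) → 365
199 + 270 → 469
365 + 469 → 834
Each symbol's bit-cost is frequency × depth; summing gives 2354 bits (equivalently 97 + 120 + 199 + 270 + 365 + 469 + 834).

2354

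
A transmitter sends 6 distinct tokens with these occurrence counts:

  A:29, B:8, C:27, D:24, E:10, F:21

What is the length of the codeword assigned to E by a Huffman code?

4

Build the tree from the bottom:
combine B(8), E(10) → 18
combine 18, F(21) → 39
combine D(24), C(27) → 51
combine A(29), 39 → 68
combine 51, 68 → 119
E sits 4 levels below the root, so its codeword is 4 bits.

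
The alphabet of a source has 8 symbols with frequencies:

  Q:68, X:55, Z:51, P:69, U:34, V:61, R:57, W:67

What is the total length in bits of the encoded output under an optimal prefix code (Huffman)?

1386

Build the Huffman tree bottom-up:
U(34) + Z(51) → 85
X(55) + R(57) → 112
V(61) + W(67) → 128
Q(68) + P(69) → 137
85 + 112 → 197
128 + 137 → 265
197 + 265 → 462
Each symbol's bit-cost is frequency × depth; summing gives 1386 bits (equivalently 85 + 112 + 128 + 137 + 197 + 265 + 462).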